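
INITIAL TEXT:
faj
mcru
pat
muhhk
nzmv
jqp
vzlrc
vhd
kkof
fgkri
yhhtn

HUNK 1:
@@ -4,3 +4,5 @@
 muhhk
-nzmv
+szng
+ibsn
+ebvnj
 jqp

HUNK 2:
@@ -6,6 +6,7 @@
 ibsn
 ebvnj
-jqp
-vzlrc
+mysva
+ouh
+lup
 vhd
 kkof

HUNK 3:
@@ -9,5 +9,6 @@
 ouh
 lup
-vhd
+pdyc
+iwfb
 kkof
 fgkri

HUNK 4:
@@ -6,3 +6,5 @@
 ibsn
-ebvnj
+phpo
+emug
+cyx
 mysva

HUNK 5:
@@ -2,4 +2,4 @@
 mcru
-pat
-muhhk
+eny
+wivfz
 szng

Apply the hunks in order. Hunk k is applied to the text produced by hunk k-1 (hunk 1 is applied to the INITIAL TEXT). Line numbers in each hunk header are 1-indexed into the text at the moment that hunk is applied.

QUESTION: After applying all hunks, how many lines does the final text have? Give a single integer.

Answer: 17

Derivation:
Hunk 1: at line 4 remove [nzmv] add [szng,ibsn,ebvnj] -> 13 lines: faj mcru pat muhhk szng ibsn ebvnj jqp vzlrc vhd kkof fgkri yhhtn
Hunk 2: at line 6 remove [jqp,vzlrc] add [mysva,ouh,lup] -> 14 lines: faj mcru pat muhhk szng ibsn ebvnj mysva ouh lup vhd kkof fgkri yhhtn
Hunk 3: at line 9 remove [vhd] add [pdyc,iwfb] -> 15 lines: faj mcru pat muhhk szng ibsn ebvnj mysva ouh lup pdyc iwfb kkof fgkri yhhtn
Hunk 4: at line 6 remove [ebvnj] add [phpo,emug,cyx] -> 17 lines: faj mcru pat muhhk szng ibsn phpo emug cyx mysva ouh lup pdyc iwfb kkof fgkri yhhtn
Hunk 5: at line 2 remove [pat,muhhk] add [eny,wivfz] -> 17 lines: faj mcru eny wivfz szng ibsn phpo emug cyx mysva ouh lup pdyc iwfb kkof fgkri yhhtn
Final line count: 17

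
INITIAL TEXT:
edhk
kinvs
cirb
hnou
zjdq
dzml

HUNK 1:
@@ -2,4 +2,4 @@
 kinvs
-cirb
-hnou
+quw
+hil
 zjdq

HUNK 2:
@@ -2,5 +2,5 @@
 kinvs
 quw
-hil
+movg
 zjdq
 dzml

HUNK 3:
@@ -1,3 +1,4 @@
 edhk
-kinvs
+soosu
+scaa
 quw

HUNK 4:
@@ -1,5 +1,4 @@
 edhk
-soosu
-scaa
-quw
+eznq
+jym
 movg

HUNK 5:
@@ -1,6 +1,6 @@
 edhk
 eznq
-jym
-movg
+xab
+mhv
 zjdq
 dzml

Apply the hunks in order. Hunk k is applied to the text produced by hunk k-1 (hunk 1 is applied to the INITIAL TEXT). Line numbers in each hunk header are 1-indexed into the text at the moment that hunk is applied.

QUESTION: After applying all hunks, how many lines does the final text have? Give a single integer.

Hunk 1: at line 2 remove [cirb,hnou] add [quw,hil] -> 6 lines: edhk kinvs quw hil zjdq dzml
Hunk 2: at line 2 remove [hil] add [movg] -> 6 lines: edhk kinvs quw movg zjdq dzml
Hunk 3: at line 1 remove [kinvs] add [soosu,scaa] -> 7 lines: edhk soosu scaa quw movg zjdq dzml
Hunk 4: at line 1 remove [soosu,scaa,quw] add [eznq,jym] -> 6 lines: edhk eznq jym movg zjdq dzml
Hunk 5: at line 1 remove [jym,movg] add [xab,mhv] -> 6 lines: edhk eznq xab mhv zjdq dzml
Final line count: 6

Answer: 6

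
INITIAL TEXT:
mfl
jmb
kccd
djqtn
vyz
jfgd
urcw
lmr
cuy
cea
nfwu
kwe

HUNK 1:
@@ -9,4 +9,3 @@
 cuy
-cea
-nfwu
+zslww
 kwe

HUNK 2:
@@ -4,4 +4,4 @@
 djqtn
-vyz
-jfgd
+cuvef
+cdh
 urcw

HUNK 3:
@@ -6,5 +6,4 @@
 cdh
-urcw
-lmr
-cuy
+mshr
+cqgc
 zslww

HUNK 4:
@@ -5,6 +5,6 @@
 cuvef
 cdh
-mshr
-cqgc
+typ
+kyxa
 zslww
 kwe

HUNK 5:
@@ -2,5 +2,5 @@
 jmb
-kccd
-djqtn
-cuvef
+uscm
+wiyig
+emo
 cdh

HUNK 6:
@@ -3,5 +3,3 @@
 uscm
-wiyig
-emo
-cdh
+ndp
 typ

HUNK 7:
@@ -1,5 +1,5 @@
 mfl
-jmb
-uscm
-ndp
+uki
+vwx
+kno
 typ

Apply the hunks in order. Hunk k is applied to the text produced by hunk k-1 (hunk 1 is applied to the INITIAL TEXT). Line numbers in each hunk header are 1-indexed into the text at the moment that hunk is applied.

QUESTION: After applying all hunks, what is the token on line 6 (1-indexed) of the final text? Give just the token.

Answer: kyxa

Derivation:
Hunk 1: at line 9 remove [cea,nfwu] add [zslww] -> 11 lines: mfl jmb kccd djqtn vyz jfgd urcw lmr cuy zslww kwe
Hunk 2: at line 4 remove [vyz,jfgd] add [cuvef,cdh] -> 11 lines: mfl jmb kccd djqtn cuvef cdh urcw lmr cuy zslww kwe
Hunk 3: at line 6 remove [urcw,lmr,cuy] add [mshr,cqgc] -> 10 lines: mfl jmb kccd djqtn cuvef cdh mshr cqgc zslww kwe
Hunk 4: at line 5 remove [mshr,cqgc] add [typ,kyxa] -> 10 lines: mfl jmb kccd djqtn cuvef cdh typ kyxa zslww kwe
Hunk 5: at line 2 remove [kccd,djqtn,cuvef] add [uscm,wiyig,emo] -> 10 lines: mfl jmb uscm wiyig emo cdh typ kyxa zslww kwe
Hunk 6: at line 3 remove [wiyig,emo,cdh] add [ndp] -> 8 lines: mfl jmb uscm ndp typ kyxa zslww kwe
Hunk 7: at line 1 remove [jmb,uscm,ndp] add [uki,vwx,kno] -> 8 lines: mfl uki vwx kno typ kyxa zslww kwe
Final line 6: kyxa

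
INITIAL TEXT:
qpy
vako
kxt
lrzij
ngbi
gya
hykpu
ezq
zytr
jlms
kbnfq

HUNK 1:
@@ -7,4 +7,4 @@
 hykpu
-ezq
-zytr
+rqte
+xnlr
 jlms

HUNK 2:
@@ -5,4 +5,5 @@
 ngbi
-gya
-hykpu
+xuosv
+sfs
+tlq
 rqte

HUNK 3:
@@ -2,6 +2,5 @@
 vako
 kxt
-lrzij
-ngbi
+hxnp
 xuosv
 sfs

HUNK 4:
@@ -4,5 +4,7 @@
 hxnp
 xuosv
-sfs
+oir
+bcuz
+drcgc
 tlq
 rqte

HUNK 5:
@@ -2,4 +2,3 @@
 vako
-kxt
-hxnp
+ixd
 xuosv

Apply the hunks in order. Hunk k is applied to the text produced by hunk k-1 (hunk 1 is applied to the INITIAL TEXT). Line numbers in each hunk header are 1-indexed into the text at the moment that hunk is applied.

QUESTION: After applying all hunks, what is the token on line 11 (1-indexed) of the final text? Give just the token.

Hunk 1: at line 7 remove [ezq,zytr] add [rqte,xnlr] -> 11 lines: qpy vako kxt lrzij ngbi gya hykpu rqte xnlr jlms kbnfq
Hunk 2: at line 5 remove [gya,hykpu] add [xuosv,sfs,tlq] -> 12 lines: qpy vako kxt lrzij ngbi xuosv sfs tlq rqte xnlr jlms kbnfq
Hunk 3: at line 2 remove [lrzij,ngbi] add [hxnp] -> 11 lines: qpy vako kxt hxnp xuosv sfs tlq rqte xnlr jlms kbnfq
Hunk 4: at line 4 remove [sfs] add [oir,bcuz,drcgc] -> 13 lines: qpy vako kxt hxnp xuosv oir bcuz drcgc tlq rqte xnlr jlms kbnfq
Hunk 5: at line 2 remove [kxt,hxnp] add [ixd] -> 12 lines: qpy vako ixd xuosv oir bcuz drcgc tlq rqte xnlr jlms kbnfq
Final line 11: jlms

Answer: jlms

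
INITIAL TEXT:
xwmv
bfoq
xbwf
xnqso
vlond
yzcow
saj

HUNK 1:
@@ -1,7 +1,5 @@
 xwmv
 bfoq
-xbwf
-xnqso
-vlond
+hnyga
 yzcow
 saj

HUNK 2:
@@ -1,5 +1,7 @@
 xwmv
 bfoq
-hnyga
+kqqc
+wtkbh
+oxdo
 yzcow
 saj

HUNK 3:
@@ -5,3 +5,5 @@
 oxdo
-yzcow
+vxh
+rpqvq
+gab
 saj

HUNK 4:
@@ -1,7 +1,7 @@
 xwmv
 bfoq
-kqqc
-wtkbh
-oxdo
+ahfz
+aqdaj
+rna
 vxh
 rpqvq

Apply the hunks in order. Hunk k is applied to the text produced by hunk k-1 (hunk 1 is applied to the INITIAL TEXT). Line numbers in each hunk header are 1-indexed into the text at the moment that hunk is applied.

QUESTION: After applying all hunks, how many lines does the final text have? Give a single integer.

Hunk 1: at line 1 remove [xbwf,xnqso,vlond] add [hnyga] -> 5 lines: xwmv bfoq hnyga yzcow saj
Hunk 2: at line 1 remove [hnyga] add [kqqc,wtkbh,oxdo] -> 7 lines: xwmv bfoq kqqc wtkbh oxdo yzcow saj
Hunk 3: at line 5 remove [yzcow] add [vxh,rpqvq,gab] -> 9 lines: xwmv bfoq kqqc wtkbh oxdo vxh rpqvq gab saj
Hunk 4: at line 1 remove [kqqc,wtkbh,oxdo] add [ahfz,aqdaj,rna] -> 9 lines: xwmv bfoq ahfz aqdaj rna vxh rpqvq gab saj
Final line count: 9

Answer: 9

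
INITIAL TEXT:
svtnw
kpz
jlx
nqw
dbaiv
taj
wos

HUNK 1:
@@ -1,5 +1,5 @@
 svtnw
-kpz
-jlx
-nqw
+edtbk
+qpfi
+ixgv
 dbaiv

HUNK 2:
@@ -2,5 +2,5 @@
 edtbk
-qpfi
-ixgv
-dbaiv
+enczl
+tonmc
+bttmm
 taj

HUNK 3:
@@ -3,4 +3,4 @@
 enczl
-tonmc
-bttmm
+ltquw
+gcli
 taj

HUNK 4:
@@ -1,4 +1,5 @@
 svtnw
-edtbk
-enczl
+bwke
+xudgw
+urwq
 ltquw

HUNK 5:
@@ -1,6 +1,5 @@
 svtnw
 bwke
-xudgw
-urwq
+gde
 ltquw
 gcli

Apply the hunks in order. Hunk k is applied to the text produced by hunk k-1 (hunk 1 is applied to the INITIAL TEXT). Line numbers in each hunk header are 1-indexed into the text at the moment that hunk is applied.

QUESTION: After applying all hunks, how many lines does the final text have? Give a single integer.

Hunk 1: at line 1 remove [kpz,jlx,nqw] add [edtbk,qpfi,ixgv] -> 7 lines: svtnw edtbk qpfi ixgv dbaiv taj wos
Hunk 2: at line 2 remove [qpfi,ixgv,dbaiv] add [enczl,tonmc,bttmm] -> 7 lines: svtnw edtbk enczl tonmc bttmm taj wos
Hunk 3: at line 3 remove [tonmc,bttmm] add [ltquw,gcli] -> 7 lines: svtnw edtbk enczl ltquw gcli taj wos
Hunk 4: at line 1 remove [edtbk,enczl] add [bwke,xudgw,urwq] -> 8 lines: svtnw bwke xudgw urwq ltquw gcli taj wos
Hunk 5: at line 1 remove [xudgw,urwq] add [gde] -> 7 lines: svtnw bwke gde ltquw gcli taj wos
Final line count: 7

Answer: 7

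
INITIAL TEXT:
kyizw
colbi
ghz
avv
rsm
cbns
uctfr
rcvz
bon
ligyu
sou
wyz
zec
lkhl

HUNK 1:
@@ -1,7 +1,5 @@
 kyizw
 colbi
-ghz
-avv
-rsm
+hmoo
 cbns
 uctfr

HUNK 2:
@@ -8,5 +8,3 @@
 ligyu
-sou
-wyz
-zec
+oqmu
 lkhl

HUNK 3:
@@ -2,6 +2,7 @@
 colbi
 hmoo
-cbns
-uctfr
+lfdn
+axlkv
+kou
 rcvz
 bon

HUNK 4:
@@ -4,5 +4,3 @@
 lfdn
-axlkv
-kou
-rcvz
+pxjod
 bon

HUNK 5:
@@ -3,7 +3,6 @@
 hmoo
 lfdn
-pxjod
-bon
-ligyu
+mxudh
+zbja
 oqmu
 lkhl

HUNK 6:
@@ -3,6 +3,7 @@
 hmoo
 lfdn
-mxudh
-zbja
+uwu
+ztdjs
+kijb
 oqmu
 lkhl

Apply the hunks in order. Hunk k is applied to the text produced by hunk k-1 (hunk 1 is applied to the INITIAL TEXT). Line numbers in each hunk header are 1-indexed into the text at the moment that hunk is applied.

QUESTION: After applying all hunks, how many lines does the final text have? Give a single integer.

Answer: 9

Derivation:
Hunk 1: at line 1 remove [ghz,avv,rsm] add [hmoo] -> 12 lines: kyizw colbi hmoo cbns uctfr rcvz bon ligyu sou wyz zec lkhl
Hunk 2: at line 8 remove [sou,wyz,zec] add [oqmu] -> 10 lines: kyizw colbi hmoo cbns uctfr rcvz bon ligyu oqmu lkhl
Hunk 3: at line 2 remove [cbns,uctfr] add [lfdn,axlkv,kou] -> 11 lines: kyizw colbi hmoo lfdn axlkv kou rcvz bon ligyu oqmu lkhl
Hunk 4: at line 4 remove [axlkv,kou,rcvz] add [pxjod] -> 9 lines: kyizw colbi hmoo lfdn pxjod bon ligyu oqmu lkhl
Hunk 5: at line 3 remove [pxjod,bon,ligyu] add [mxudh,zbja] -> 8 lines: kyizw colbi hmoo lfdn mxudh zbja oqmu lkhl
Hunk 6: at line 3 remove [mxudh,zbja] add [uwu,ztdjs,kijb] -> 9 lines: kyizw colbi hmoo lfdn uwu ztdjs kijb oqmu lkhl
Final line count: 9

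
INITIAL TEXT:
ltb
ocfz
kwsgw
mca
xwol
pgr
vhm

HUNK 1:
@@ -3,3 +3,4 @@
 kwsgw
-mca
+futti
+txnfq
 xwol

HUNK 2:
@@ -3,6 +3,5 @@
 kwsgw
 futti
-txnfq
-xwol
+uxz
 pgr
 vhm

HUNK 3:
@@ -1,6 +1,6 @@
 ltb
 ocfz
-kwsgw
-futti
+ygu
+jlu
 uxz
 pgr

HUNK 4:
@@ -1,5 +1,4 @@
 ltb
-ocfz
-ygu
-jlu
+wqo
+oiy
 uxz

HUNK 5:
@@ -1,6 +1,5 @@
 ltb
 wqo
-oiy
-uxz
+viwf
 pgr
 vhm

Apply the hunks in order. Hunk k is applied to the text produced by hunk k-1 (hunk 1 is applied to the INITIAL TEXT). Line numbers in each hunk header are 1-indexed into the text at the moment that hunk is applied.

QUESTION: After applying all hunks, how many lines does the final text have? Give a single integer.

Answer: 5

Derivation:
Hunk 1: at line 3 remove [mca] add [futti,txnfq] -> 8 lines: ltb ocfz kwsgw futti txnfq xwol pgr vhm
Hunk 2: at line 3 remove [txnfq,xwol] add [uxz] -> 7 lines: ltb ocfz kwsgw futti uxz pgr vhm
Hunk 3: at line 1 remove [kwsgw,futti] add [ygu,jlu] -> 7 lines: ltb ocfz ygu jlu uxz pgr vhm
Hunk 4: at line 1 remove [ocfz,ygu,jlu] add [wqo,oiy] -> 6 lines: ltb wqo oiy uxz pgr vhm
Hunk 5: at line 1 remove [oiy,uxz] add [viwf] -> 5 lines: ltb wqo viwf pgr vhm
Final line count: 5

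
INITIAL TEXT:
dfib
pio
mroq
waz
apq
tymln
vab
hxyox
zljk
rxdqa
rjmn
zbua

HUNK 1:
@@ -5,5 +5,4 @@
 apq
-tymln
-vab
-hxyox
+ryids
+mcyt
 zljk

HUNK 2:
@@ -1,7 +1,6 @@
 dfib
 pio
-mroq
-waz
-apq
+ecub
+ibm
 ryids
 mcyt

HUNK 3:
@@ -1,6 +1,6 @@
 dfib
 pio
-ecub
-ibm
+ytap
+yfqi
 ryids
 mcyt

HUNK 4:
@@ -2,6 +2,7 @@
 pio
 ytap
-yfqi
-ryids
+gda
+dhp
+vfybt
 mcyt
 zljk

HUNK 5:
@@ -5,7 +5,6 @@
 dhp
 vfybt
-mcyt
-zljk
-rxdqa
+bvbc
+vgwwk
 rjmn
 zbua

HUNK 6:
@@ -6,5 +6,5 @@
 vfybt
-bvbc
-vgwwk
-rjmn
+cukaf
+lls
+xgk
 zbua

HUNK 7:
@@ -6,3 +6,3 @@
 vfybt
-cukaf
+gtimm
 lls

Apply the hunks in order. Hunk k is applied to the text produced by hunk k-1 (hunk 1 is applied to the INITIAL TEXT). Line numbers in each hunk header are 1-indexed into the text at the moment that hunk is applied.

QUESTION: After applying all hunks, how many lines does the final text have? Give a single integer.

Hunk 1: at line 5 remove [tymln,vab,hxyox] add [ryids,mcyt] -> 11 lines: dfib pio mroq waz apq ryids mcyt zljk rxdqa rjmn zbua
Hunk 2: at line 1 remove [mroq,waz,apq] add [ecub,ibm] -> 10 lines: dfib pio ecub ibm ryids mcyt zljk rxdqa rjmn zbua
Hunk 3: at line 1 remove [ecub,ibm] add [ytap,yfqi] -> 10 lines: dfib pio ytap yfqi ryids mcyt zljk rxdqa rjmn zbua
Hunk 4: at line 2 remove [yfqi,ryids] add [gda,dhp,vfybt] -> 11 lines: dfib pio ytap gda dhp vfybt mcyt zljk rxdqa rjmn zbua
Hunk 5: at line 5 remove [mcyt,zljk,rxdqa] add [bvbc,vgwwk] -> 10 lines: dfib pio ytap gda dhp vfybt bvbc vgwwk rjmn zbua
Hunk 6: at line 6 remove [bvbc,vgwwk,rjmn] add [cukaf,lls,xgk] -> 10 lines: dfib pio ytap gda dhp vfybt cukaf lls xgk zbua
Hunk 7: at line 6 remove [cukaf] add [gtimm] -> 10 lines: dfib pio ytap gda dhp vfybt gtimm lls xgk zbua
Final line count: 10

Answer: 10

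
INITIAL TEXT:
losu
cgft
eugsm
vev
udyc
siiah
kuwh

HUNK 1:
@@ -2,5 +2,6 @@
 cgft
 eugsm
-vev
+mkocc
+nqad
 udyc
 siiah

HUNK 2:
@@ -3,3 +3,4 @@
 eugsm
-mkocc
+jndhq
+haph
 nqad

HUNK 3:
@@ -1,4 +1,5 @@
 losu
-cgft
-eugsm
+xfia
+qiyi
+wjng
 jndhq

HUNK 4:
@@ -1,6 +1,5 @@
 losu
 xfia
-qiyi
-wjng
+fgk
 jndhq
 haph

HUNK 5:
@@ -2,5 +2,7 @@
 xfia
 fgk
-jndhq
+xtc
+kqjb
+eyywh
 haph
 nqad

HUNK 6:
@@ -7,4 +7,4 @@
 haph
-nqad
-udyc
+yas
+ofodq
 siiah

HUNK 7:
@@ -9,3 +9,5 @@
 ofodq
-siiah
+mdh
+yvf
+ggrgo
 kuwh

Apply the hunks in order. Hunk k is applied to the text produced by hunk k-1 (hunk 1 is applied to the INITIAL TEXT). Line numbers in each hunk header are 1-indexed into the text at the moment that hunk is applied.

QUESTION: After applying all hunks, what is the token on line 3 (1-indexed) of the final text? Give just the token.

Answer: fgk

Derivation:
Hunk 1: at line 2 remove [vev] add [mkocc,nqad] -> 8 lines: losu cgft eugsm mkocc nqad udyc siiah kuwh
Hunk 2: at line 3 remove [mkocc] add [jndhq,haph] -> 9 lines: losu cgft eugsm jndhq haph nqad udyc siiah kuwh
Hunk 3: at line 1 remove [cgft,eugsm] add [xfia,qiyi,wjng] -> 10 lines: losu xfia qiyi wjng jndhq haph nqad udyc siiah kuwh
Hunk 4: at line 1 remove [qiyi,wjng] add [fgk] -> 9 lines: losu xfia fgk jndhq haph nqad udyc siiah kuwh
Hunk 5: at line 2 remove [jndhq] add [xtc,kqjb,eyywh] -> 11 lines: losu xfia fgk xtc kqjb eyywh haph nqad udyc siiah kuwh
Hunk 6: at line 7 remove [nqad,udyc] add [yas,ofodq] -> 11 lines: losu xfia fgk xtc kqjb eyywh haph yas ofodq siiah kuwh
Hunk 7: at line 9 remove [siiah] add [mdh,yvf,ggrgo] -> 13 lines: losu xfia fgk xtc kqjb eyywh haph yas ofodq mdh yvf ggrgo kuwh
Final line 3: fgk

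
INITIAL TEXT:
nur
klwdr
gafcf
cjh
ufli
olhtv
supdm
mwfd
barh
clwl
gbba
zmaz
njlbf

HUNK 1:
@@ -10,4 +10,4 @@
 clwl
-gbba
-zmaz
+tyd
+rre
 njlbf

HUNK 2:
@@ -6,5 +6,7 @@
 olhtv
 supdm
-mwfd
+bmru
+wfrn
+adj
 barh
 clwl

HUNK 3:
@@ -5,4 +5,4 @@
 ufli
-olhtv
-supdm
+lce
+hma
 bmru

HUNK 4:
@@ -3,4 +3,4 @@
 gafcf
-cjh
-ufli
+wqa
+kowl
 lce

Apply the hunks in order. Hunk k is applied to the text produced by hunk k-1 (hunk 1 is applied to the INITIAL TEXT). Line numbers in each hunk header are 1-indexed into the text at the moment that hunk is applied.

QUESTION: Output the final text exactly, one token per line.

Answer: nur
klwdr
gafcf
wqa
kowl
lce
hma
bmru
wfrn
adj
barh
clwl
tyd
rre
njlbf

Derivation:
Hunk 1: at line 10 remove [gbba,zmaz] add [tyd,rre] -> 13 lines: nur klwdr gafcf cjh ufli olhtv supdm mwfd barh clwl tyd rre njlbf
Hunk 2: at line 6 remove [mwfd] add [bmru,wfrn,adj] -> 15 lines: nur klwdr gafcf cjh ufli olhtv supdm bmru wfrn adj barh clwl tyd rre njlbf
Hunk 3: at line 5 remove [olhtv,supdm] add [lce,hma] -> 15 lines: nur klwdr gafcf cjh ufli lce hma bmru wfrn adj barh clwl tyd rre njlbf
Hunk 4: at line 3 remove [cjh,ufli] add [wqa,kowl] -> 15 lines: nur klwdr gafcf wqa kowl lce hma bmru wfrn adj barh clwl tyd rre njlbf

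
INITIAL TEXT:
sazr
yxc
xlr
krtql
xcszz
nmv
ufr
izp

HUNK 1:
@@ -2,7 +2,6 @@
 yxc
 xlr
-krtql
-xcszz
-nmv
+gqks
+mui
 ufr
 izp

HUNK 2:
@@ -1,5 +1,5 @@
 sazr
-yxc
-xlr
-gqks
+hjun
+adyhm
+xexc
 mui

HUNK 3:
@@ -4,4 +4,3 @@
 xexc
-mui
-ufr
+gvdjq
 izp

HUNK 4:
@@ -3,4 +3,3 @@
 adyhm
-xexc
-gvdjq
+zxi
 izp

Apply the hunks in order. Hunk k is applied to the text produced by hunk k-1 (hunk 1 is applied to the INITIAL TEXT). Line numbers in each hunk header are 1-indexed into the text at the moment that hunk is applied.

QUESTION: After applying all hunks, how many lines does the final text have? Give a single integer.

Answer: 5

Derivation:
Hunk 1: at line 2 remove [krtql,xcszz,nmv] add [gqks,mui] -> 7 lines: sazr yxc xlr gqks mui ufr izp
Hunk 2: at line 1 remove [yxc,xlr,gqks] add [hjun,adyhm,xexc] -> 7 lines: sazr hjun adyhm xexc mui ufr izp
Hunk 3: at line 4 remove [mui,ufr] add [gvdjq] -> 6 lines: sazr hjun adyhm xexc gvdjq izp
Hunk 4: at line 3 remove [xexc,gvdjq] add [zxi] -> 5 lines: sazr hjun adyhm zxi izp
Final line count: 5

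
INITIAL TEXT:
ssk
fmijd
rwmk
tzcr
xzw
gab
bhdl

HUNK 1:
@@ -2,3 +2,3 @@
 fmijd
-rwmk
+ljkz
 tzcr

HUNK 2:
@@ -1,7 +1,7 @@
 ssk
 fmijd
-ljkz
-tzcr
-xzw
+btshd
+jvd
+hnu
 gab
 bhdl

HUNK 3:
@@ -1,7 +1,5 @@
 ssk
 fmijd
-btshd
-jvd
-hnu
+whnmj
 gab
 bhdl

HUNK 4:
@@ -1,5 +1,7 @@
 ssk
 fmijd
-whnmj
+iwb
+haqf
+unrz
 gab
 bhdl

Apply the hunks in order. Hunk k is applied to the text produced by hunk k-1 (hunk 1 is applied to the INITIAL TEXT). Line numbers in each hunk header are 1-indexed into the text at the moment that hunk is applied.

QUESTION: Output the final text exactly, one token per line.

Hunk 1: at line 2 remove [rwmk] add [ljkz] -> 7 lines: ssk fmijd ljkz tzcr xzw gab bhdl
Hunk 2: at line 1 remove [ljkz,tzcr,xzw] add [btshd,jvd,hnu] -> 7 lines: ssk fmijd btshd jvd hnu gab bhdl
Hunk 3: at line 1 remove [btshd,jvd,hnu] add [whnmj] -> 5 lines: ssk fmijd whnmj gab bhdl
Hunk 4: at line 1 remove [whnmj] add [iwb,haqf,unrz] -> 7 lines: ssk fmijd iwb haqf unrz gab bhdl

Answer: ssk
fmijd
iwb
haqf
unrz
gab
bhdl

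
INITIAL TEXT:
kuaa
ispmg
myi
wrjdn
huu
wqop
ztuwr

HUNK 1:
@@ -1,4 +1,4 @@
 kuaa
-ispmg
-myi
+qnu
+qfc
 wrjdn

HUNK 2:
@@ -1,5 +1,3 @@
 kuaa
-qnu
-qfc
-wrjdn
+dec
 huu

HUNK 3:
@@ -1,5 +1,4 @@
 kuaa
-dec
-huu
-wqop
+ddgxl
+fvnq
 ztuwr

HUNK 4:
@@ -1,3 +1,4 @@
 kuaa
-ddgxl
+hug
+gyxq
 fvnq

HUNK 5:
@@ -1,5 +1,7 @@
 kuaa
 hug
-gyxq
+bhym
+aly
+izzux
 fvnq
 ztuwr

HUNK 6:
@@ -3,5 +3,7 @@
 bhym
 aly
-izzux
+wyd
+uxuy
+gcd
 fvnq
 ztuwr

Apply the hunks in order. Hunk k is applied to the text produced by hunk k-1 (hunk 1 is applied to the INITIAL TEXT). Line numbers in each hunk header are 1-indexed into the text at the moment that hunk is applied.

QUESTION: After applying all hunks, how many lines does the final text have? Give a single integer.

Answer: 9

Derivation:
Hunk 1: at line 1 remove [ispmg,myi] add [qnu,qfc] -> 7 lines: kuaa qnu qfc wrjdn huu wqop ztuwr
Hunk 2: at line 1 remove [qnu,qfc,wrjdn] add [dec] -> 5 lines: kuaa dec huu wqop ztuwr
Hunk 3: at line 1 remove [dec,huu,wqop] add [ddgxl,fvnq] -> 4 lines: kuaa ddgxl fvnq ztuwr
Hunk 4: at line 1 remove [ddgxl] add [hug,gyxq] -> 5 lines: kuaa hug gyxq fvnq ztuwr
Hunk 5: at line 1 remove [gyxq] add [bhym,aly,izzux] -> 7 lines: kuaa hug bhym aly izzux fvnq ztuwr
Hunk 6: at line 3 remove [izzux] add [wyd,uxuy,gcd] -> 9 lines: kuaa hug bhym aly wyd uxuy gcd fvnq ztuwr
Final line count: 9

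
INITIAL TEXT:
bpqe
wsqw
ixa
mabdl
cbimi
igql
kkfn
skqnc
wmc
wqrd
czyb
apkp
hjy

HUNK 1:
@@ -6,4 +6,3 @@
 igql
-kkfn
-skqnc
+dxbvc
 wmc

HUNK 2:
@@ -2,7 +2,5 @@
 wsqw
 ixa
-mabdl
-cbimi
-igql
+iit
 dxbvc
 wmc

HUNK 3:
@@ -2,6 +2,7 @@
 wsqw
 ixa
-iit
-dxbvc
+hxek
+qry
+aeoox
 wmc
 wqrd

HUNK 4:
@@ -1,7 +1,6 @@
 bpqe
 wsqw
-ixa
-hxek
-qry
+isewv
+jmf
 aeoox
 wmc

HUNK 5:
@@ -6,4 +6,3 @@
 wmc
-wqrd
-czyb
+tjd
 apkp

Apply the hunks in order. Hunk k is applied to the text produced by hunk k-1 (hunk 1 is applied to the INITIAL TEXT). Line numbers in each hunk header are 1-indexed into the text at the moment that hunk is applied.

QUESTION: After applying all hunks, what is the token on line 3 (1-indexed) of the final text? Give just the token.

Answer: isewv

Derivation:
Hunk 1: at line 6 remove [kkfn,skqnc] add [dxbvc] -> 12 lines: bpqe wsqw ixa mabdl cbimi igql dxbvc wmc wqrd czyb apkp hjy
Hunk 2: at line 2 remove [mabdl,cbimi,igql] add [iit] -> 10 lines: bpqe wsqw ixa iit dxbvc wmc wqrd czyb apkp hjy
Hunk 3: at line 2 remove [iit,dxbvc] add [hxek,qry,aeoox] -> 11 lines: bpqe wsqw ixa hxek qry aeoox wmc wqrd czyb apkp hjy
Hunk 4: at line 1 remove [ixa,hxek,qry] add [isewv,jmf] -> 10 lines: bpqe wsqw isewv jmf aeoox wmc wqrd czyb apkp hjy
Hunk 5: at line 6 remove [wqrd,czyb] add [tjd] -> 9 lines: bpqe wsqw isewv jmf aeoox wmc tjd apkp hjy
Final line 3: isewv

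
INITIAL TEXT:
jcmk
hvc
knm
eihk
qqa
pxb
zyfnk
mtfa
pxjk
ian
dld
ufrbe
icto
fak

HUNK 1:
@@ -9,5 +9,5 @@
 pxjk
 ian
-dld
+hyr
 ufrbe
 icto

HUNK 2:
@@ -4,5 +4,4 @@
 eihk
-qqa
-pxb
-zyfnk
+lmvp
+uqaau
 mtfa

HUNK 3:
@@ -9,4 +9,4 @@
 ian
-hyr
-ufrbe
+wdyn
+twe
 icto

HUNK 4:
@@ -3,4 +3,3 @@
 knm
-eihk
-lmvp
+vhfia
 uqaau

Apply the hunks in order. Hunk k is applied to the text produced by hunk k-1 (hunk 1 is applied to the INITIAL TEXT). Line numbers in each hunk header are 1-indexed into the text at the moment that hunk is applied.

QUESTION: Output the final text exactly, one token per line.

Hunk 1: at line 9 remove [dld] add [hyr] -> 14 lines: jcmk hvc knm eihk qqa pxb zyfnk mtfa pxjk ian hyr ufrbe icto fak
Hunk 2: at line 4 remove [qqa,pxb,zyfnk] add [lmvp,uqaau] -> 13 lines: jcmk hvc knm eihk lmvp uqaau mtfa pxjk ian hyr ufrbe icto fak
Hunk 3: at line 9 remove [hyr,ufrbe] add [wdyn,twe] -> 13 lines: jcmk hvc knm eihk lmvp uqaau mtfa pxjk ian wdyn twe icto fak
Hunk 4: at line 3 remove [eihk,lmvp] add [vhfia] -> 12 lines: jcmk hvc knm vhfia uqaau mtfa pxjk ian wdyn twe icto fak

Answer: jcmk
hvc
knm
vhfia
uqaau
mtfa
pxjk
ian
wdyn
twe
icto
fak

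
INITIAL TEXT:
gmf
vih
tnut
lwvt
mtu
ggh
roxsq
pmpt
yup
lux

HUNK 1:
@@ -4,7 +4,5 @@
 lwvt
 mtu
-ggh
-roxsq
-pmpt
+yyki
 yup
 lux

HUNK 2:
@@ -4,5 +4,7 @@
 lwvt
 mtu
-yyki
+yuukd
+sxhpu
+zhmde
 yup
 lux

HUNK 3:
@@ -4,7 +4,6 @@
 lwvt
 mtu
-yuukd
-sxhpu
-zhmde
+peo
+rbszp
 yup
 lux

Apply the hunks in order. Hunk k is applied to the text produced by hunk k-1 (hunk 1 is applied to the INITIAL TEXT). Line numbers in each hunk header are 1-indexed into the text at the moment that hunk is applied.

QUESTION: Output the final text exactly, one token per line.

Hunk 1: at line 4 remove [ggh,roxsq,pmpt] add [yyki] -> 8 lines: gmf vih tnut lwvt mtu yyki yup lux
Hunk 2: at line 4 remove [yyki] add [yuukd,sxhpu,zhmde] -> 10 lines: gmf vih tnut lwvt mtu yuukd sxhpu zhmde yup lux
Hunk 3: at line 4 remove [yuukd,sxhpu,zhmde] add [peo,rbszp] -> 9 lines: gmf vih tnut lwvt mtu peo rbszp yup lux

Answer: gmf
vih
tnut
lwvt
mtu
peo
rbszp
yup
lux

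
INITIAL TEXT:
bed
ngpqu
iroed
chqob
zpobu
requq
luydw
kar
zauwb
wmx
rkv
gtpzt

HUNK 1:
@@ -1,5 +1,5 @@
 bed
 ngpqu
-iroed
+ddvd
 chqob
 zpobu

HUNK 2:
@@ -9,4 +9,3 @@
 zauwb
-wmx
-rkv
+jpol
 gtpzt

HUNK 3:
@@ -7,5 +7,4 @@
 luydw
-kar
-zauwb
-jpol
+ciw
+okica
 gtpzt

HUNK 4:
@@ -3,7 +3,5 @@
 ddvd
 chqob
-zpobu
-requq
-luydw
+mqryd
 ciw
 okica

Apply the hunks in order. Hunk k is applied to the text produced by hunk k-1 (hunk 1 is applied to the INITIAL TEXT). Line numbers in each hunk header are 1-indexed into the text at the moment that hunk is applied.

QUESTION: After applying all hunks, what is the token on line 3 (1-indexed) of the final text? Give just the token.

Hunk 1: at line 1 remove [iroed] add [ddvd] -> 12 lines: bed ngpqu ddvd chqob zpobu requq luydw kar zauwb wmx rkv gtpzt
Hunk 2: at line 9 remove [wmx,rkv] add [jpol] -> 11 lines: bed ngpqu ddvd chqob zpobu requq luydw kar zauwb jpol gtpzt
Hunk 3: at line 7 remove [kar,zauwb,jpol] add [ciw,okica] -> 10 lines: bed ngpqu ddvd chqob zpobu requq luydw ciw okica gtpzt
Hunk 4: at line 3 remove [zpobu,requq,luydw] add [mqryd] -> 8 lines: bed ngpqu ddvd chqob mqryd ciw okica gtpzt
Final line 3: ddvd

Answer: ddvd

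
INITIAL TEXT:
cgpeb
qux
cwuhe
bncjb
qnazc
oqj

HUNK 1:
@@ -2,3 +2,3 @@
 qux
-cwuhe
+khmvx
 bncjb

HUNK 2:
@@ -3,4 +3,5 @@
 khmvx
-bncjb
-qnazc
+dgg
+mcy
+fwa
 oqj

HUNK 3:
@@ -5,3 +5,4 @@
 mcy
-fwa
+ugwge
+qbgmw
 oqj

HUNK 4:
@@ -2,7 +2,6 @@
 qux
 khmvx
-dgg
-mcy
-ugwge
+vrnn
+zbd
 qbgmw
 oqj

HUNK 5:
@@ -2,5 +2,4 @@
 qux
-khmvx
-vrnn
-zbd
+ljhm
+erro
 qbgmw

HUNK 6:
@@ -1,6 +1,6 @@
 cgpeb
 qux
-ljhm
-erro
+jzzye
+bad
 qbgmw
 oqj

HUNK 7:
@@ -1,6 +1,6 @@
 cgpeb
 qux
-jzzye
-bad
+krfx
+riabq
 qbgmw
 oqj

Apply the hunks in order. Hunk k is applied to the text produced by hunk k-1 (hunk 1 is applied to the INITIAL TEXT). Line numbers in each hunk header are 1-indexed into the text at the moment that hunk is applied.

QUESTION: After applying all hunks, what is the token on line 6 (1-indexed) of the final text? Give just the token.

Answer: oqj

Derivation:
Hunk 1: at line 2 remove [cwuhe] add [khmvx] -> 6 lines: cgpeb qux khmvx bncjb qnazc oqj
Hunk 2: at line 3 remove [bncjb,qnazc] add [dgg,mcy,fwa] -> 7 lines: cgpeb qux khmvx dgg mcy fwa oqj
Hunk 3: at line 5 remove [fwa] add [ugwge,qbgmw] -> 8 lines: cgpeb qux khmvx dgg mcy ugwge qbgmw oqj
Hunk 4: at line 2 remove [dgg,mcy,ugwge] add [vrnn,zbd] -> 7 lines: cgpeb qux khmvx vrnn zbd qbgmw oqj
Hunk 5: at line 2 remove [khmvx,vrnn,zbd] add [ljhm,erro] -> 6 lines: cgpeb qux ljhm erro qbgmw oqj
Hunk 6: at line 1 remove [ljhm,erro] add [jzzye,bad] -> 6 lines: cgpeb qux jzzye bad qbgmw oqj
Hunk 7: at line 1 remove [jzzye,bad] add [krfx,riabq] -> 6 lines: cgpeb qux krfx riabq qbgmw oqj
Final line 6: oqj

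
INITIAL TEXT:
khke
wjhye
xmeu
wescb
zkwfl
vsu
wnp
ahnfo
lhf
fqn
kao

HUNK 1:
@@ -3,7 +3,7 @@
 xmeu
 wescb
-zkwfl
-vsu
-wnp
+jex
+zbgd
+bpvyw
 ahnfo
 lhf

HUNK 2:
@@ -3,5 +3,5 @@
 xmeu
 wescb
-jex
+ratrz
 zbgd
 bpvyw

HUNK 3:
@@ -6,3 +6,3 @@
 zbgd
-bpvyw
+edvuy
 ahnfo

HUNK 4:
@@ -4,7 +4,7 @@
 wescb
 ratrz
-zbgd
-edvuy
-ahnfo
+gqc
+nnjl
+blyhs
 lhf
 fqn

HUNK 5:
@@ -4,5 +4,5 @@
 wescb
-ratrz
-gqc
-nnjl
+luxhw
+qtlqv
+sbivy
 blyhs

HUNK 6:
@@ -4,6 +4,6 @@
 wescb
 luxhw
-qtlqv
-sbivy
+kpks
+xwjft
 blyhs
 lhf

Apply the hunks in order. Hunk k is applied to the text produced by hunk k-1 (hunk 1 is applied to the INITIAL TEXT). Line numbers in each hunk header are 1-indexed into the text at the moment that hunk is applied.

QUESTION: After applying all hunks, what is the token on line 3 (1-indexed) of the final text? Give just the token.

Hunk 1: at line 3 remove [zkwfl,vsu,wnp] add [jex,zbgd,bpvyw] -> 11 lines: khke wjhye xmeu wescb jex zbgd bpvyw ahnfo lhf fqn kao
Hunk 2: at line 3 remove [jex] add [ratrz] -> 11 lines: khke wjhye xmeu wescb ratrz zbgd bpvyw ahnfo lhf fqn kao
Hunk 3: at line 6 remove [bpvyw] add [edvuy] -> 11 lines: khke wjhye xmeu wescb ratrz zbgd edvuy ahnfo lhf fqn kao
Hunk 4: at line 4 remove [zbgd,edvuy,ahnfo] add [gqc,nnjl,blyhs] -> 11 lines: khke wjhye xmeu wescb ratrz gqc nnjl blyhs lhf fqn kao
Hunk 5: at line 4 remove [ratrz,gqc,nnjl] add [luxhw,qtlqv,sbivy] -> 11 lines: khke wjhye xmeu wescb luxhw qtlqv sbivy blyhs lhf fqn kao
Hunk 6: at line 4 remove [qtlqv,sbivy] add [kpks,xwjft] -> 11 lines: khke wjhye xmeu wescb luxhw kpks xwjft blyhs lhf fqn kao
Final line 3: xmeu

Answer: xmeu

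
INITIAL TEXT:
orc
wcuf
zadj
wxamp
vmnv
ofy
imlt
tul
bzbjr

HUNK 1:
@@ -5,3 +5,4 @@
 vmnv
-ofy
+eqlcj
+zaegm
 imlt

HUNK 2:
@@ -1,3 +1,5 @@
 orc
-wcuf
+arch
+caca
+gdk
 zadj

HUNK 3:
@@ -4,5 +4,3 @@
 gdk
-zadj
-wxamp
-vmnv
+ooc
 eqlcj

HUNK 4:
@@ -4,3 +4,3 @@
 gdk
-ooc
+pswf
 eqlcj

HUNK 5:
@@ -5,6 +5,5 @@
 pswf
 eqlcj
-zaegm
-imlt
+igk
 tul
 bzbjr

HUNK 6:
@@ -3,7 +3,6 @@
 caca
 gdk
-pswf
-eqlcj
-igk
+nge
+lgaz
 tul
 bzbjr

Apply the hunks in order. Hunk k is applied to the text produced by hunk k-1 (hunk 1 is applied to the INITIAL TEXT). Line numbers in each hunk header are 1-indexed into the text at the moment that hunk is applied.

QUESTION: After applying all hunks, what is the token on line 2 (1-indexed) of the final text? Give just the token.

Hunk 1: at line 5 remove [ofy] add [eqlcj,zaegm] -> 10 lines: orc wcuf zadj wxamp vmnv eqlcj zaegm imlt tul bzbjr
Hunk 2: at line 1 remove [wcuf] add [arch,caca,gdk] -> 12 lines: orc arch caca gdk zadj wxamp vmnv eqlcj zaegm imlt tul bzbjr
Hunk 3: at line 4 remove [zadj,wxamp,vmnv] add [ooc] -> 10 lines: orc arch caca gdk ooc eqlcj zaegm imlt tul bzbjr
Hunk 4: at line 4 remove [ooc] add [pswf] -> 10 lines: orc arch caca gdk pswf eqlcj zaegm imlt tul bzbjr
Hunk 5: at line 5 remove [zaegm,imlt] add [igk] -> 9 lines: orc arch caca gdk pswf eqlcj igk tul bzbjr
Hunk 6: at line 3 remove [pswf,eqlcj,igk] add [nge,lgaz] -> 8 lines: orc arch caca gdk nge lgaz tul bzbjr
Final line 2: arch

Answer: arch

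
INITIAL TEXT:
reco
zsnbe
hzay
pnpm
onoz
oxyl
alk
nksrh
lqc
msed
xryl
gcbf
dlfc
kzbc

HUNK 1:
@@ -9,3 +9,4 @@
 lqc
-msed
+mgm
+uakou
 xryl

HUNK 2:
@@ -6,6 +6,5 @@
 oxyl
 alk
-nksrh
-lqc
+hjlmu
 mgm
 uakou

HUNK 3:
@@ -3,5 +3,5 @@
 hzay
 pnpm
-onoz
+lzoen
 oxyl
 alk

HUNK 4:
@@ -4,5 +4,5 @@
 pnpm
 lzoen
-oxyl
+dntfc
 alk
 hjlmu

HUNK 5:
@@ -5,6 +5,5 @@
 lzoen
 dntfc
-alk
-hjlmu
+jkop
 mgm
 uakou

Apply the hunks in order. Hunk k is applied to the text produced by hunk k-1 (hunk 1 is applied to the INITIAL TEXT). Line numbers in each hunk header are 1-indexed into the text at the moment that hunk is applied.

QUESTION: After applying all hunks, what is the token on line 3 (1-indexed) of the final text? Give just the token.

Answer: hzay

Derivation:
Hunk 1: at line 9 remove [msed] add [mgm,uakou] -> 15 lines: reco zsnbe hzay pnpm onoz oxyl alk nksrh lqc mgm uakou xryl gcbf dlfc kzbc
Hunk 2: at line 6 remove [nksrh,lqc] add [hjlmu] -> 14 lines: reco zsnbe hzay pnpm onoz oxyl alk hjlmu mgm uakou xryl gcbf dlfc kzbc
Hunk 3: at line 3 remove [onoz] add [lzoen] -> 14 lines: reco zsnbe hzay pnpm lzoen oxyl alk hjlmu mgm uakou xryl gcbf dlfc kzbc
Hunk 4: at line 4 remove [oxyl] add [dntfc] -> 14 lines: reco zsnbe hzay pnpm lzoen dntfc alk hjlmu mgm uakou xryl gcbf dlfc kzbc
Hunk 5: at line 5 remove [alk,hjlmu] add [jkop] -> 13 lines: reco zsnbe hzay pnpm lzoen dntfc jkop mgm uakou xryl gcbf dlfc kzbc
Final line 3: hzay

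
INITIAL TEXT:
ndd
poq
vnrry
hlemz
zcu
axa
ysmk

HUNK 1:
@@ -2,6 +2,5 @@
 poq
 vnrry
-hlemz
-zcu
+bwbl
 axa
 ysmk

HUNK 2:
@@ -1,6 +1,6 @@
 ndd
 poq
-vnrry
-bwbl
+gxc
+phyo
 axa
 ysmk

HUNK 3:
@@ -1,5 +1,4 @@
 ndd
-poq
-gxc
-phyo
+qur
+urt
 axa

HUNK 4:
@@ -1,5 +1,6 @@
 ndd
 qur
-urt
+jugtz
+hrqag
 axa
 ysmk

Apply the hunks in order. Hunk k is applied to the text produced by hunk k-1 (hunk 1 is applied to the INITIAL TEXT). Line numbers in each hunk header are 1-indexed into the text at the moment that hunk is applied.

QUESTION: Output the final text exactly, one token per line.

Hunk 1: at line 2 remove [hlemz,zcu] add [bwbl] -> 6 lines: ndd poq vnrry bwbl axa ysmk
Hunk 2: at line 1 remove [vnrry,bwbl] add [gxc,phyo] -> 6 lines: ndd poq gxc phyo axa ysmk
Hunk 3: at line 1 remove [poq,gxc,phyo] add [qur,urt] -> 5 lines: ndd qur urt axa ysmk
Hunk 4: at line 1 remove [urt] add [jugtz,hrqag] -> 6 lines: ndd qur jugtz hrqag axa ysmk

Answer: ndd
qur
jugtz
hrqag
axa
ysmk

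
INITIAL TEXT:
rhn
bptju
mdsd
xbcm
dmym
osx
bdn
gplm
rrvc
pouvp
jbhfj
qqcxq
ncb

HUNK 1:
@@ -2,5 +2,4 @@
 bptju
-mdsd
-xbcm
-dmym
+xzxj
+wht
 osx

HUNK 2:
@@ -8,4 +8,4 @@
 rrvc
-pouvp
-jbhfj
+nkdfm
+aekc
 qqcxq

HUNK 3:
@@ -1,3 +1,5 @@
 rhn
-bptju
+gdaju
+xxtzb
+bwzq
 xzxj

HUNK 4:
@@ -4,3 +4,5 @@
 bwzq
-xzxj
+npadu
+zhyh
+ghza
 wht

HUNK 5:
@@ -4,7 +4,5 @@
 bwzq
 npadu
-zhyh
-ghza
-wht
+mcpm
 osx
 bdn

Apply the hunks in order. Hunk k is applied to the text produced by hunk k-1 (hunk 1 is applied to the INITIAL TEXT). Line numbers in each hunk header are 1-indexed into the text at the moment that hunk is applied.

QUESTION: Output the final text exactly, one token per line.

Answer: rhn
gdaju
xxtzb
bwzq
npadu
mcpm
osx
bdn
gplm
rrvc
nkdfm
aekc
qqcxq
ncb

Derivation:
Hunk 1: at line 2 remove [mdsd,xbcm,dmym] add [xzxj,wht] -> 12 lines: rhn bptju xzxj wht osx bdn gplm rrvc pouvp jbhfj qqcxq ncb
Hunk 2: at line 8 remove [pouvp,jbhfj] add [nkdfm,aekc] -> 12 lines: rhn bptju xzxj wht osx bdn gplm rrvc nkdfm aekc qqcxq ncb
Hunk 3: at line 1 remove [bptju] add [gdaju,xxtzb,bwzq] -> 14 lines: rhn gdaju xxtzb bwzq xzxj wht osx bdn gplm rrvc nkdfm aekc qqcxq ncb
Hunk 4: at line 4 remove [xzxj] add [npadu,zhyh,ghza] -> 16 lines: rhn gdaju xxtzb bwzq npadu zhyh ghza wht osx bdn gplm rrvc nkdfm aekc qqcxq ncb
Hunk 5: at line 4 remove [zhyh,ghza,wht] add [mcpm] -> 14 lines: rhn gdaju xxtzb bwzq npadu mcpm osx bdn gplm rrvc nkdfm aekc qqcxq ncb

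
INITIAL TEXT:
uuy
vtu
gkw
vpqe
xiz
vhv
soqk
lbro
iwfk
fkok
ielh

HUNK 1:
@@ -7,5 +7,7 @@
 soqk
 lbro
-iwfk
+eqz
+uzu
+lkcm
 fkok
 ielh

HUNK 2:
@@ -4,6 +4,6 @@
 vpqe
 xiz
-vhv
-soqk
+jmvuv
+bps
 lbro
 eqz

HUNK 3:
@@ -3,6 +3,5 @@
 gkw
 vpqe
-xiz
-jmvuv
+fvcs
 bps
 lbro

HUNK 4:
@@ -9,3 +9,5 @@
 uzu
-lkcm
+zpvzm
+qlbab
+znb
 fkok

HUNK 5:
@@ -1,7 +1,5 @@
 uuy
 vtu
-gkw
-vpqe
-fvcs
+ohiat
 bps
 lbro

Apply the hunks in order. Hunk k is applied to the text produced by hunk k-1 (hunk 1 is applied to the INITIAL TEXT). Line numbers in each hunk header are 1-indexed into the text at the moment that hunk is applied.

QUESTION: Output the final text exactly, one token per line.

Hunk 1: at line 7 remove [iwfk] add [eqz,uzu,lkcm] -> 13 lines: uuy vtu gkw vpqe xiz vhv soqk lbro eqz uzu lkcm fkok ielh
Hunk 2: at line 4 remove [vhv,soqk] add [jmvuv,bps] -> 13 lines: uuy vtu gkw vpqe xiz jmvuv bps lbro eqz uzu lkcm fkok ielh
Hunk 3: at line 3 remove [xiz,jmvuv] add [fvcs] -> 12 lines: uuy vtu gkw vpqe fvcs bps lbro eqz uzu lkcm fkok ielh
Hunk 4: at line 9 remove [lkcm] add [zpvzm,qlbab,znb] -> 14 lines: uuy vtu gkw vpqe fvcs bps lbro eqz uzu zpvzm qlbab znb fkok ielh
Hunk 5: at line 1 remove [gkw,vpqe,fvcs] add [ohiat] -> 12 lines: uuy vtu ohiat bps lbro eqz uzu zpvzm qlbab znb fkok ielh

Answer: uuy
vtu
ohiat
bps
lbro
eqz
uzu
zpvzm
qlbab
znb
fkok
ielh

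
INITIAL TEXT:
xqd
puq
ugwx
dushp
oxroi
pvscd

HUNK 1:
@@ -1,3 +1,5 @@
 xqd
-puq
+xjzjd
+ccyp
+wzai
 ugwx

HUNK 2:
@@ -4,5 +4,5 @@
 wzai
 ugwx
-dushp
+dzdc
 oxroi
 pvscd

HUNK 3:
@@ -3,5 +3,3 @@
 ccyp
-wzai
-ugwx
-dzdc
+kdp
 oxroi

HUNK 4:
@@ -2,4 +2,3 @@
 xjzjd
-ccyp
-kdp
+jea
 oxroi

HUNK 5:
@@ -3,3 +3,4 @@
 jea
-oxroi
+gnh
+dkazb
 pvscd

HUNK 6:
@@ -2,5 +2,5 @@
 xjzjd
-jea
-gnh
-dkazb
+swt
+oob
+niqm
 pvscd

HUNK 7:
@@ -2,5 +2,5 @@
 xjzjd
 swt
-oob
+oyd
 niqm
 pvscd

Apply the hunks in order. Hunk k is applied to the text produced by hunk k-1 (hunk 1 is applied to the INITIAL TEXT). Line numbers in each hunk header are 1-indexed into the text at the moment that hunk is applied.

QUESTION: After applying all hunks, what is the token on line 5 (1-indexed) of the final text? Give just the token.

Answer: niqm

Derivation:
Hunk 1: at line 1 remove [puq] add [xjzjd,ccyp,wzai] -> 8 lines: xqd xjzjd ccyp wzai ugwx dushp oxroi pvscd
Hunk 2: at line 4 remove [dushp] add [dzdc] -> 8 lines: xqd xjzjd ccyp wzai ugwx dzdc oxroi pvscd
Hunk 3: at line 3 remove [wzai,ugwx,dzdc] add [kdp] -> 6 lines: xqd xjzjd ccyp kdp oxroi pvscd
Hunk 4: at line 2 remove [ccyp,kdp] add [jea] -> 5 lines: xqd xjzjd jea oxroi pvscd
Hunk 5: at line 3 remove [oxroi] add [gnh,dkazb] -> 6 lines: xqd xjzjd jea gnh dkazb pvscd
Hunk 6: at line 2 remove [jea,gnh,dkazb] add [swt,oob,niqm] -> 6 lines: xqd xjzjd swt oob niqm pvscd
Hunk 7: at line 2 remove [oob] add [oyd] -> 6 lines: xqd xjzjd swt oyd niqm pvscd
Final line 5: niqm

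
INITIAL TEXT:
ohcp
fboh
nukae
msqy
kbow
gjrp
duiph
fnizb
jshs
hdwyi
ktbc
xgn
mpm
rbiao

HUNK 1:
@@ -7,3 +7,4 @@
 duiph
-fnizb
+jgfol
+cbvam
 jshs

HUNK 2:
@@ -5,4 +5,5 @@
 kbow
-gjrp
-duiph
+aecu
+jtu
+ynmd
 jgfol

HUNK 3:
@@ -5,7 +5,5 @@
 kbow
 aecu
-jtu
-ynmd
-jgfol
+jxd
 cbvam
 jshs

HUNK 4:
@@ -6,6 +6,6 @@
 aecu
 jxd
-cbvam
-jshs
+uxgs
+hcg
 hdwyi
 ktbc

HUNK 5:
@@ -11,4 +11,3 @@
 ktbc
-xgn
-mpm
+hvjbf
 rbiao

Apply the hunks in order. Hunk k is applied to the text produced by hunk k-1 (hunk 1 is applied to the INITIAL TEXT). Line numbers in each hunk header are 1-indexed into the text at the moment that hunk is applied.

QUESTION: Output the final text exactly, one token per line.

Answer: ohcp
fboh
nukae
msqy
kbow
aecu
jxd
uxgs
hcg
hdwyi
ktbc
hvjbf
rbiao

Derivation:
Hunk 1: at line 7 remove [fnizb] add [jgfol,cbvam] -> 15 lines: ohcp fboh nukae msqy kbow gjrp duiph jgfol cbvam jshs hdwyi ktbc xgn mpm rbiao
Hunk 2: at line 5 remove [gjrp,duiph] add [aecu,jtu,ynmd] -> 16 lines: ohcp fboh nukae msqy kbow aecu jtu ynmd jgfol cbvam jshs hdwyi ktbc xgn mpm rbiao
Hunk 3: at line 5 remove [jtu,ynmd,jgfol] add [jxd] -> 14 lines: ohcp fboh nukae msqy kbow aecu jxd cbvam jshs hdwyi ktbc xgn mpm rbiao
Hunk 4: at line 6 remove [cbvam,jshs] add [uxgs,hcg] -> 14 lines: ohcp fboh nukae msqy kbow aecu jxd uxgs hcg hdwyi ktbc xgn mpm rbiao
Hunk 5: at line 11 remove [xgn,mpm] add [hvjbf] -> 13 lines: ohcp fboh nukae msqy kbow aecu jxd uxgs hcg hdwyi ktbc hvjbf rbiao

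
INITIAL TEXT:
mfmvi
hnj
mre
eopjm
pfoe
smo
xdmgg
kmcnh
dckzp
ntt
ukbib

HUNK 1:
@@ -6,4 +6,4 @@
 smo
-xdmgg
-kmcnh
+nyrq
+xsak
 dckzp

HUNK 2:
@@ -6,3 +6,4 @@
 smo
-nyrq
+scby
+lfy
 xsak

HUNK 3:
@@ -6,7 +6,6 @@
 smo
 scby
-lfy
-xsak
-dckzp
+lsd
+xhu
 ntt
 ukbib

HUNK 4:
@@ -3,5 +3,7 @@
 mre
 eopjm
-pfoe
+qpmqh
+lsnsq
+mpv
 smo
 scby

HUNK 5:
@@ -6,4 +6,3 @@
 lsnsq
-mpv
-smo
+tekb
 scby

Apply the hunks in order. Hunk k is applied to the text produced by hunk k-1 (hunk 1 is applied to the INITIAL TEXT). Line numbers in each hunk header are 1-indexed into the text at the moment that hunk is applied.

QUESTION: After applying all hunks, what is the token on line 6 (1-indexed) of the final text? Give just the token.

Answer: lsnsq

Derivation:
Hunk 1: at line 6 remove [xdmgg,kmcnh] add [nyrq,xsak] -> 11 lines: mfmvi hnj mre eopjm pfoe smo nyrq xsak dckzp ntt ukbib
Hunk 2: at line 6 remove [nyrq] add [scby,lfy] -> 12 lines: mfmvi hnj mre eopjm pfoe smo scby lfy xsak dckzp ntt ukbib
Hunk 3: at line 6 remove [lfy,xsak,dckzp] add [lsd,xhu] -> 11 lines: mfmvi hnj mre eopjm pfoe smo scby lsd xhu ntt ukbib
Hunk 4: at line 3 remove [pfoe] add [qpmqh,lsnsq,mpv] -> 13 lines: mfmvi hnj mre eopjm qpmqh lsnsq mpv smo scby lsd xhu ntt ukbib
Hunk 5: at line 6 remove [mpv,smo] add [tekb] -> 12 lines: mfmvi hnj mre eopjm qpmqh lsnsq tekb scby lsd xhu ntt ukbib
Final line 6: lsnsq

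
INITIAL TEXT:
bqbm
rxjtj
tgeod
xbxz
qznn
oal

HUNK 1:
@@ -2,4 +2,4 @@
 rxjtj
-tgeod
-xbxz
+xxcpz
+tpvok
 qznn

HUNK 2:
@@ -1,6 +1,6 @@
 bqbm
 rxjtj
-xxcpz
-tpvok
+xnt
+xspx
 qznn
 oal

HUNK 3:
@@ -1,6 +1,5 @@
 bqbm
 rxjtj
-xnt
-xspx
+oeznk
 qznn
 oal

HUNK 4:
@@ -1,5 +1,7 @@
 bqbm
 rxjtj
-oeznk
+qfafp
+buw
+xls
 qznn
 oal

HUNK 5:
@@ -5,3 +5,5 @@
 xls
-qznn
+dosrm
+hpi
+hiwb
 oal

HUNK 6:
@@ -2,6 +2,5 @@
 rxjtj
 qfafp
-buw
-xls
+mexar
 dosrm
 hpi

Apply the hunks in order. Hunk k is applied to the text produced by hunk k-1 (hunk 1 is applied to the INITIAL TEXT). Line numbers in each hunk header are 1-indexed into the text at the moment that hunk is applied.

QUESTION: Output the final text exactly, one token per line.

Hunk 1: at line 2 remove [tgeod,xbxz] add [xxcpz,tpvok] -> 6 lines: bqbm rxjtj xxcpz tpvok qznn oal
Hunk 2: at line 1 remove [xxcpz,tpvok] add [xnt,xspx] -> 6 lines: bqbm rxjtj xnt xspx qznn oal
Hunk 3: at line 1 remove [xnt,xspx] add [oeznk] -> 5 lines: bqbm rxjtj oeznk qznn oal
Hunk 4: at line 1 remove [oeznk] add [qfafp,buw,xls] -> 7 lines: bqbm rxjtj qfafp buw xls qznn oal
Hunk 5: at line 5 remove [qznn] add [dosrm,hpi,hiwb] -> 9 lines: bqbm rxjtj qfafp buw xls dosrm hpi hiwb oal
Hunk 6: at line 2 remove [buw,xls] add [mexar] -> 8 lines: bqbm rxjtj qfafp mexar dosrm hpi hiwb oal

Answer: bqbm
rxjtj
qfafp
mexar
dosrm
hpi
hiwb
oal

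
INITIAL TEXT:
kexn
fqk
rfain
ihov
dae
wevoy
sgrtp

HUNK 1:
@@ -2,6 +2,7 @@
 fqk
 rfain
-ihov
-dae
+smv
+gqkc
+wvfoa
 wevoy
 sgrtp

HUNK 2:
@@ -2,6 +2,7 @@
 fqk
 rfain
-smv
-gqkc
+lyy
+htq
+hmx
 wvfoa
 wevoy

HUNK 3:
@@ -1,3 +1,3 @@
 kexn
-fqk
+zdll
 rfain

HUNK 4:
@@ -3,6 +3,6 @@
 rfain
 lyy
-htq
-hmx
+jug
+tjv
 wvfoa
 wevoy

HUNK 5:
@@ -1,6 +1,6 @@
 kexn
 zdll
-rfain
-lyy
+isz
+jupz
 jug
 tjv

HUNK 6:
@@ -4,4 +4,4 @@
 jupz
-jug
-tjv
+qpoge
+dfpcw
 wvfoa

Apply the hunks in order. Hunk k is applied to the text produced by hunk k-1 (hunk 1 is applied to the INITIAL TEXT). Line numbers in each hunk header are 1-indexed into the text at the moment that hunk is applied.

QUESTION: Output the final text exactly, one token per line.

Hunk 1: at line 2 remove [ihov,dae] add [smv,gqkc,wvfoa] -> 8 lines: kexn fqk rfain smv gqkc wvfoa wevoy sgrtp
Hunk 2: at line 2 remove [smv,gqkc] add [lyy,htq,hmx] -> 9 lines: kexn fqk rfain lyy htq hmx wvfoa wevoy sgrtp
Hunk 3: at line 1 remove [fqk] add [zdll] -> 9 lines: kexn zdll rfain lyy htq hmx wvfoa wevoy sgrtp
Hunk 4: at line 3 remove [htq,hmx] add [jug,tjv] -> 9 lines: kexn zdll rfain lyy jug tjv wvfoa wevoy sgrtp
Hunk 5: at line 1 remove [rfain,lyy] add [isz,jupz] -> 9 lines: kexn zdll isz jupz jug tjv wvfoa wevoy sgrtp
Hunk 6: at line 4 remove [jug,tjv] add [qpoge,dfpcw] -> 9 lines: kexn zdll isz jupz qpoge dfpcw wvfoa wevoy sgrtp

Answer: kexn
zdll
isz
jupz
qpoge
dfpcw
wvfoa
wevoy
sgrtp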